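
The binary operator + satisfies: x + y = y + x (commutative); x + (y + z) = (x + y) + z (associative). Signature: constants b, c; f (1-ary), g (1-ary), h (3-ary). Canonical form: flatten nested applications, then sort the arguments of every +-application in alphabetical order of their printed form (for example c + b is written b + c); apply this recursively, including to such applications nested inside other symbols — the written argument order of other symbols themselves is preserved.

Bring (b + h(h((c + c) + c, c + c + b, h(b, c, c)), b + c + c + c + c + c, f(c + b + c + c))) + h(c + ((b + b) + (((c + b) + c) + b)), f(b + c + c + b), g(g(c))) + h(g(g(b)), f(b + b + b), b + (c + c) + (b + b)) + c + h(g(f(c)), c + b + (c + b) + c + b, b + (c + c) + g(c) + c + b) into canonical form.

Answer: b + c + h(b + b + b + b + c + c + c, f(b + b + c + c), g(g(c))) + h(g(f(c)), b + b + b + c + c + c, b + b + c + c + c + g(c)) + h(g(g(b)), f(b + b + b), b + b + b + c + c) + h(h(c + c + c, b + c + c, h(b, c, c)), b + c + c + c + c + c, f(b + c + c + c))

Derivation:
Merge nested applications:  b + h(h((c + c) + c, c + c + b, h(b, c, c)), b + c + c + c + c + c, f(c + b + c + c)) + h(c + ((b + b) + (((c + b) + c) + b)), f(b + c + c + b), g(g(c))) + h(g(g(b)), f(b + b + b), b + (c + c) + (b + b)) + c + h(g(f(c)), c + b + (c + b) + c + b, b + (c + c) + g(c) + c + b)
Canonicalize subterm:  h(h((c + c) + c, c + c + b, h(b, c, c)), b + c + c + c + c + c, f(c + b + c + c))  →  h(h(c + c + c, b + c + c, h(b, c, c)), b + c + c + c + c + c, f(b + c + c + c))
Inside:  h(c + ((b + b) + (((c + b) + c) + b)), f(b + c + c + b), g(g(c)))  →  h(b + b + b + b + c + c + c, f(b + b + c + c), g(g(c)))
Inside:  h(g(g(b)), f(b + b + b), b + (c + c) + (b + b))  →  h(g(g(b)), f(b + b + b), b + b + b + c + c)
Sort:  b + c + h(b + b + b + b + c + c + c, f(b + b + c + c), g(g(c))) + h(g(f(c)), b + b + b + c + c + c, b + b + c + c + c + g(c)) + h(g(g(b)), f(b + b + b), b + b + b + c + c) + h(h(c + c + c, b + c + c, h(b, c, c)), b + c + c + c + c + c, f(b + c + c + c))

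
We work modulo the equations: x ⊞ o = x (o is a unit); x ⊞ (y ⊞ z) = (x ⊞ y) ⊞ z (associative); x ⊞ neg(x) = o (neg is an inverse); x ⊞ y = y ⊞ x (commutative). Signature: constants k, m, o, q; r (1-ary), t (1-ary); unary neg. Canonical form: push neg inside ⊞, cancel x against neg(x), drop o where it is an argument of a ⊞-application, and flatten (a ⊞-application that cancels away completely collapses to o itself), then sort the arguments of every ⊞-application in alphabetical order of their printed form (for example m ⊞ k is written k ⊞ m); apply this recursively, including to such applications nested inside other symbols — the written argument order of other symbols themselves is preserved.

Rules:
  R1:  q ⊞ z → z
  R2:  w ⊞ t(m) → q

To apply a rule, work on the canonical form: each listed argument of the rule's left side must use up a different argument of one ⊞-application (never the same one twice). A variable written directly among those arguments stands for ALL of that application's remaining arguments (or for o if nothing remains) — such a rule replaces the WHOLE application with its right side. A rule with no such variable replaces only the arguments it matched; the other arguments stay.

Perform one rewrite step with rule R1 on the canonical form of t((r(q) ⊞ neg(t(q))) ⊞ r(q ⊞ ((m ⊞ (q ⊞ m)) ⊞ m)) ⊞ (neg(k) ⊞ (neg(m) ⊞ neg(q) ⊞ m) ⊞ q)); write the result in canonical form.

Answer: t(neg(k) ⊞ neg(t(q)) ⊞ r(m ⊞ m ⊞ m ⊞ q) ⊞ r(q))

Derivation:
Canonical form:  t(neg(k) ⊞ neg(t(q)) ⊞ r(m ⊞ m ⊞ m ⊞ q ⊞ q) ⊞ r(q))
R1 matches:  uses q;  z := m ⊞ m ⊞ m ⊞ q
Every leftover argument binds to the variable; the entire application is replaced.
Giving:  t(neg(k) ⊞ neg(t(q)) ⊞ r(m ⊞ m ⊞ m ⊞ q) ⊞ r(q))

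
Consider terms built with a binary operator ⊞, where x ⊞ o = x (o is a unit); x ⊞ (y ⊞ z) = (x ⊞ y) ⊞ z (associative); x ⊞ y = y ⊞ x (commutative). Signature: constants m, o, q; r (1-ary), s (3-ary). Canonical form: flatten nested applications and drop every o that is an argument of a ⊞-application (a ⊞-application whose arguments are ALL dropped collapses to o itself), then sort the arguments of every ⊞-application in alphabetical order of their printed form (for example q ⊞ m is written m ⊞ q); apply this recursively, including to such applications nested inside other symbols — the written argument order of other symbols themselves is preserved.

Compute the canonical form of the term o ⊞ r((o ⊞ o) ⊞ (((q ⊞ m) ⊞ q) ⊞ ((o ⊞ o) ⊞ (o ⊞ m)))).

Answer: r(m ⊞ m ⊞ q ⊞ q)

Derivation:
Inside:  r((o ⊞ o) ⊞ (((q ⊞ m) ⊞ q) ⊞ ((o ⊞ o) ⊞ (o ⊞ m))))  →  r(m ⊞ m ⊞ q ⊞ q)
Unit:  drop o
Order the arguments:  r(m ⊞ m ⊞ q ⊞ q)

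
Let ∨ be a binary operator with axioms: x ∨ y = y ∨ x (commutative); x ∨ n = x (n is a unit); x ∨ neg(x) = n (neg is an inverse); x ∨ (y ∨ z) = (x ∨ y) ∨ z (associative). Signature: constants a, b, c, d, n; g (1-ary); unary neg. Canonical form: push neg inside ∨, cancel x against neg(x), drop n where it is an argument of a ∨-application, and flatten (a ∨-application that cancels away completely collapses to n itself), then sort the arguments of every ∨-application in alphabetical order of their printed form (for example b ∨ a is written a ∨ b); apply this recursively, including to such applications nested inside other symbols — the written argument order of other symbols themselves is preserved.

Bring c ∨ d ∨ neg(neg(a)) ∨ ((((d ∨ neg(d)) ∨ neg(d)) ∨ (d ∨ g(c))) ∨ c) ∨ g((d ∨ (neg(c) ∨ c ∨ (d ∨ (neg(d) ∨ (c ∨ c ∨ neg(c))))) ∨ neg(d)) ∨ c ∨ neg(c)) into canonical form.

Answer: a ∨ c ∨ c ∨ d ∨ g(c) ∨ g(c)

Derivation:
Push neg inside:  distribute neg over ∨ and collapse double neg
Combine occurrences:  c ∨ c ∨ d ∨ a ∨ g(c) ∨ g(c)
Sort:  a ∨ c ∨ c ∨ d ∨ g(c) ∨ g(c)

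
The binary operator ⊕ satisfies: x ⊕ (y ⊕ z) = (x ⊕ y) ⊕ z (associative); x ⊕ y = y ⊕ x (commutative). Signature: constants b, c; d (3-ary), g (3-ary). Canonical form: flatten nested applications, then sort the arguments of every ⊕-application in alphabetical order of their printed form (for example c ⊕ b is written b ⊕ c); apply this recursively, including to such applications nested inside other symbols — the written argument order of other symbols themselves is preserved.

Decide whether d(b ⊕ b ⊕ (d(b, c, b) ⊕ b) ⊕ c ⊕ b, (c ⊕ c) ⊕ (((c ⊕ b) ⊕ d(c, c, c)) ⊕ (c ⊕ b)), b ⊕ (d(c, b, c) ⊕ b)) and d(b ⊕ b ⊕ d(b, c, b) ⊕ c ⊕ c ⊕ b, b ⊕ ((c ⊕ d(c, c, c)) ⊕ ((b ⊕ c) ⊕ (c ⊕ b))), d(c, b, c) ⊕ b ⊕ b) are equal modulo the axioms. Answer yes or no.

Answer: no — d(b ⊕ b ⊕ b ⊕ b ⊕ c ⊕ d(b, c, b), b ⊕ b ⊕ c ⊕ c ⊕ c ⊕ c ⊕ d(c, c, c), b ⊕ b ⊕ d(c, b, c)) vs d(b ⊕ b ⊕ b ⊕ c ⊕ c ⊕ d(b, c, b), b ⊕ b ⊕ b ⊕ c ⊕ c ⊕ c ⊕ d(c, c, c), b ⊕ b ⊕ d(c, b, c))

Derivation:
Left:  d(b ⊕ b ⊕ (d(b, c, b) ⊕ b) ⊕ c ⊕ b, (c ⊕ c) ⊕ (((c ⊕ b) ⊕ d(c, c, c)) ⊕ (c ⊕ b)), b ⊕ (d(c, b, c) ⊕ b))
  Focus inside:  (c ⊕ c) ⊕ (((c ⊕ b) ⊕ d(c, c, c)) ⊕ (c ⊕ b))
  Un-nest:  c ⊕ c ⊕ c ⊕ b ⊕ d(c, c, c) ⊕ c ⊕ b
  Sort:  b ⊕ b ⊕ c ⊕ c ⊕ c ⊕ c ⊕ d(c, c, c)
  Rebuild:  d(b ⊕ b ⊕ b ⊕ b ⊕ c ⊕ d(b, c, b), b ⊕ b ⊕ c ⊕ c ⊕ c ⊕ c ⊕ d(c, c, c), b ⊕ b ⊕ d(c, b, c))
Right:  d(b ⊕ b ⊕ d(b, c, b) ⊕ c ⊕ c ⊕ b, b ⊕ ((c ⊕ d(c, c, c)) ⊕ ((b ⊕ c) ⊕ (c ⊕ b))), d(c, b, c) ⊕ b ⊕ b)
  Work inside:  b ⊕ ((c ⊕ d(c, c, c)) ⊕ ((b ⊕ c) ⊕ (c ⊕ b)))
  Un-nest:  b ⊕ c ⊕ d(c, c, c) ⊕ b ⊕ c ⊕ c ⊕ b
  Sort arguments:  b ⊕ b ⊕ b ⊕ c ⊕ c ⊕ c ⊕ d(c, c, c)
  Reassemble:  d(b ⊕ b ⊕ b ⊕ c ⊕ c ⊕ d(b, c, b), b ⊕ b ⊕ b ⊕ c ⊕ c ⊕ c ⊕ d(c, c, c), b ⊕ b ⊕ d(c, b, c))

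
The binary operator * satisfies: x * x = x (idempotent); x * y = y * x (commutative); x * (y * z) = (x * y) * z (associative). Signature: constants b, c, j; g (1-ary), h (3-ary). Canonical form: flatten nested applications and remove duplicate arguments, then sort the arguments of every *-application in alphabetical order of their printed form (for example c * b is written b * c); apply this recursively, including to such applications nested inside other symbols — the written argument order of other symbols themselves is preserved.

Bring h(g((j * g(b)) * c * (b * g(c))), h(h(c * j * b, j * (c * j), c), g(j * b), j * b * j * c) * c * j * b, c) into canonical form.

Work inside:  h(h(c * j * b, j * (c * j), c), g(j * b), j * b * j * c) * c * j * b
Inside:  h(h(c * j * b, j * (c * j), c), g(j * b), j * b * j * c)  →  h(h(b * c * j, c * j, c), g(b * j), b * c * j)
Sort arguments:  b * c * h(h(b * c * j, c * j, c), g(b * j), b * c * j) * j
Rebuild:  h(g(b * c * g(b) * g(c) * j), b * c * h(h(b * c * j, c * j, c), g(b * j), b * c * j) * j, c)

Answer: h(g(b * c * g(b) * g(c) * j), b * c * h(h(b * c * j, c * j, c), g(b * j), b * c * j) * j, c)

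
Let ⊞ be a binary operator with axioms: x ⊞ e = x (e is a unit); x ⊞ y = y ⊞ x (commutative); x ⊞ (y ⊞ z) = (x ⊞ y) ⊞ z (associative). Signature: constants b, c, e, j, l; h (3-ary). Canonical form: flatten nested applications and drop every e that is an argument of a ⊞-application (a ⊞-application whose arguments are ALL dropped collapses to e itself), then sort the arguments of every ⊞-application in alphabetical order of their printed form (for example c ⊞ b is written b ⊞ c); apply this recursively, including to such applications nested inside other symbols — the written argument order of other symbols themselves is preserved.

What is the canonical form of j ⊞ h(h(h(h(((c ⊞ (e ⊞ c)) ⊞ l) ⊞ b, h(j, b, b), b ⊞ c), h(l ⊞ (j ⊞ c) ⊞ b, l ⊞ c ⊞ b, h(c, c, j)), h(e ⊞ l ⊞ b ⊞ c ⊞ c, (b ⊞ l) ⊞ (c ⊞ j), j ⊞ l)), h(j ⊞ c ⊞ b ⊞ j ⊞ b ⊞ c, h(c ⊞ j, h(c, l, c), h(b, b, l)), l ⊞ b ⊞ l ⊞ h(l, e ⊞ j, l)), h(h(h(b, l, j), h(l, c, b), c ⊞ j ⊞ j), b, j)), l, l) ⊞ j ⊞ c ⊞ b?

Inside:  h(h(h(h(((c ⊞ (e ⊞ c)) ⊞ l) ⊞ b, h(j, b, b), b ⊞ c), h(l ⊞ (j ⊞ c) ⊞ b, l ⊞ c ⊞ b, h(c, c, j)), h(e ⊞ l ⊞ b ⊞ c ⊞ c, (b ⊞ l) ⊞ (c ⊞ j), j ⊞ l)), h(j ⊞ c ⊞ b ⊞ j ⊞ b ⊞ c, h(c ⊞ j, h(c, l, c), h(b, b, l)), l ⊞ b ⊞ l ⊞ h(l, e ⊞ j, l)), h(h(h(b, l, j), h(l, c, b), c ⊞ j ⊞ j), b, j)), l, l)  →  h(h(h(h(b ⊞ c ⊞ c ⊞ l, h(j, b, b), b ⊞ c), h(b ⊞ c ⊞ j ⊞ l, b ⊞ c ⊞ l, h(c, c, j)), h(b ⊞ c ⊞ c ⊞ l, b ⊞ c ⊞ j ⊞ l, j ⊞ l)), h(b ⊞ b ⊞ c ⊞ c ⊞ j ⊞ j, h(c ⊞ j, h(c, l, c), h(b, b, l)), b ⊞ h(l, j, l) ⊞ l ⊞ l), h(h(h(b, l, j), h(l, c, b), c ⊞ j ⊞ j), b, j)), l, l)
Sort:  b ⊞ c ⊞ h(h(h(h(b ⊞ c ⊞ c ⊞ l, h(j, b, b), b ⊞ c), h(b ⊞ c ⊞ j ⊞ l, b ⊞ c ⊞ l, h(c, c, j)), h(b ⊞ c ⊞ c ⊞ l, b ⊞ c ⊞ j ⊞ l, j ⊞ l)), h(b ⊞ b ⊞ c ⊞ c ⊞ j ⊞ j, h(c ⊞ j, h(c, l, c), h(b, b, l)), b ⊞ h(l, j, l) ⊞ l ⊞ l), h(h(h(b, l, j), h(l, c, b), c ⊞ j ⊞ j), b, j)), l, l) ⊞ j ⊞ j

Answer: b ⊞ c ⊞ h(h(h(h(b ⊞ c ⊞ c ⊞ l, h(j, b, b), b ⊞ c), h(b ⊞ c ⊞ j ⊞ l, b ⊞ c ⊞ l, h(c, c, j)), h(b ⊞ c ⊞ c ⊞ l, b ⊞ c ⊞ j ⊞ l, j ⊞ l)), h(b ⊞ b ⊞ c ⊞ c ⊞ j ⊞ j, h(c ⊞ j, h(c, l, c), h(b, b, l)), b ⊞ h(l, j, l) ⊞ l ⊞ l), h(h(h(b, l, j), h(l, c, b), c ⊞ j ⊞ j), b, j)), l, l) ⊞ j ⊞ j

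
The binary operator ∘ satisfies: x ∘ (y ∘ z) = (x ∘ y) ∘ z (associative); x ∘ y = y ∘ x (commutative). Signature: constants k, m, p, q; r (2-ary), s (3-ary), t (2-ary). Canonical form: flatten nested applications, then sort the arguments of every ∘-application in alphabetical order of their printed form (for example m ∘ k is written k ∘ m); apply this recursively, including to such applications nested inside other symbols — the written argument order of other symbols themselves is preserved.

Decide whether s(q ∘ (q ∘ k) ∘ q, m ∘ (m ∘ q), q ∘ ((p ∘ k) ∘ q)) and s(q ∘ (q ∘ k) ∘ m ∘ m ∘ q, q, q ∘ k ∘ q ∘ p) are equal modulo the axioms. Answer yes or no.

Left:  s(q ∘ (q ∘ k) ∘ q, m ∘ (m ∘ q), q ∘ ((p ∘ k) ∘ q))
  Descend into:  q ∘ ((p ∘ k) ∘ q)
  Merge nested applications:  q ∘ p ∘ k ∘ q
  Sort arguments:  k ∘ p ∘ q ∘ q
  Rebuild:  s(k ∘ q ∘ q ∘ q, m ∘ m ∘ q, k ∘ p ∘ q ∘ q)
Right:  s(q ∘ (q ∘ k) ∘ m ∘ m ∘ q, q, q ∘ k ∘ q ∘ p)
  Work inside:  q ∘ (q ∘ k) ∘ m ∘ m ∘ q
  Flatten:  q ∘ q ∘ k ∘ m ∘ m ∘ q
  Order the arguments:  k ∘ m ∘ m ∘ q ∘ q ∘ q
  Reassemble:  s(k ∘ m ∘ m ∘ q ∘ q ∘ q, q, k ∘ p ∘ q ∘ q)

Answer: no — s(k ∘ q ∘ q ∘ q, m ∘ m ∘ q, k ∘ p ∘ q ∘ q) vs s(k ∘ m ∘ m ∘ q ∘ q ∘ q, q, k ∘ p ∘ q ∘ q)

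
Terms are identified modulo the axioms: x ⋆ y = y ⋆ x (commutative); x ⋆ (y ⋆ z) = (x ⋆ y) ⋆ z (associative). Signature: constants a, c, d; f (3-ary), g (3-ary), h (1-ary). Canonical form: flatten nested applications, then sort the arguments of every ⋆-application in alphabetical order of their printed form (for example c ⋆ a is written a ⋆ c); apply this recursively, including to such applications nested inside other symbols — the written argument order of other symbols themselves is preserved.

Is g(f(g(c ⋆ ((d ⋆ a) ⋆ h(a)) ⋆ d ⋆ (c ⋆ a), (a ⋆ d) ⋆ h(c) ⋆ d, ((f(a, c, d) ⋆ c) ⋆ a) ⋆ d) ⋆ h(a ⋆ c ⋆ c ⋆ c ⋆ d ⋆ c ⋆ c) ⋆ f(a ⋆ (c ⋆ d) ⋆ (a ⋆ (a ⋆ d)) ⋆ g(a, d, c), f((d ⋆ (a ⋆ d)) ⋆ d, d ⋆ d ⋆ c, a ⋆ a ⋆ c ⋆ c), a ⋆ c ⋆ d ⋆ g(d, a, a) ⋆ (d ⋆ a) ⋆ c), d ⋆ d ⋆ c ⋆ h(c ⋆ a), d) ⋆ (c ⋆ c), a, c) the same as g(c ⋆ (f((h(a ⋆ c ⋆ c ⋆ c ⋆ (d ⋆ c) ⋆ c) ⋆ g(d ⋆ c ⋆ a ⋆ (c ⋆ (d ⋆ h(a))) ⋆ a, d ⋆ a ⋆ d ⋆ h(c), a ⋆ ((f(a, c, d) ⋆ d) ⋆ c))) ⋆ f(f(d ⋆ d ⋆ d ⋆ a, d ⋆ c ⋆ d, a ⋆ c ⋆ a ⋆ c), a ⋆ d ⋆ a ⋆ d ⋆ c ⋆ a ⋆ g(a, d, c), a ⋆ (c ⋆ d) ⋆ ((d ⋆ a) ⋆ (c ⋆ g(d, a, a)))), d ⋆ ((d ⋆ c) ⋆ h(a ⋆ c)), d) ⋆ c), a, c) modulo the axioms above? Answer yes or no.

Left:  g(f(g(c ⋆ ((d ⋆ a) ⋆ h(a)) ⋆ d ⋆ (c ⋆ a), (a ⋆ d) ⋆ h(c) ⋆ d, ((f(a, c, d) ⋆ c) ⋆ a) ⋆ d) ⋆ h(a ⋆ c ⋆ c ⋆ c ⋆ d ⋆ c ⋆ c) ⋆ f(a ⋆ (c ⋆ d) ⋆ (a ⋆ (a ⋆ d)) ⋆ g(a, d, c), f((d ⋆ (a ⋆ d)) ⋆ d, d ⋆ d ⋆ c, a ⋆ a ⋆ c ⋆ c), a ⋆ c ⋆ d ⋆ g(d, a, a) ⋆ (d ⋆ a) ⋆ c), d ⋆ d ⋆ c ⋆ h(c ⋆ a), d) ⋆ (c ⋆ c), a, c)
  Work inside:  f(g(c ⋆ ((d ⋆ a) ⋆ h(a)) ⋆ d ⋆ (c ⋆ a), (a ⋆ d) ⋆ h(c) ⋆ d, ((f(a, c, d) ⋆ c) ⋆ a) ⋆ d) ⋆ h(a ⋆ c ⋆ c ⋆ c ⋆ d ⋆ c ⋆ c) ⋆ f(a ⋆ (c ⋆ d) ⋆ (a ⋆ (a ⋆ d)) ⋆ g(a, d, c), f((d ⋆ (a ⋆ d)) ⋆ d, d ⋆ d ⋆ c, a ⋆ a ⋆ c ⋆ c), a ⋆ c ⋆ d ⋆ g(d, a, a) ⋆ (d ⋆ a) ⋆ c), d ⋆ d ⋆ c ⋆ h(c ⋆ a), d) ⋆ (c ⋆ c)
  Flatten:  f(g(c ⋆ ((d ⋆ a) ⋆ h(a)) ⋆ d ⋆ (c ⋆ a), (a ⋆ d) ⋆ h(c) ⋆ d, ((f(a, c, d) ⋆ c) ⋆ a) ⋆ d) ⋆ h(a ⋆ c ⋆ c ⋆ c ⋆ d ⋆ c ⋆ c) ⋆ f(a ⋆ (c ⋆ d) ⋆ (a ⋆ (a ⋆ d)) ⋆ g(a, d, c), f((d ⋆ (a ⋆ d)) ⋆ d, d ⋆ d ⋆ c, a ⋆ a ⋆ c ⋆ c), a ⋆ c ⋆ d ⋆ g(d, a, a) ⋆ (d ⋆ a) ⋆ c), d ⋆ d ⋆ c ⋆ h(c ⋆ a), d) ⋆ c ⋆ c
  Inside:  f(g(c ⋆ ((d ⋆ a) ⋆ h(a)) ⋆ d ⋆ (c ⋆ a), (a ⋆ d) ⋆ h(c) ⋆ d, ((f(a, c, d) ⋆ c) ⋆ a) ⋆ d) ⋆ h(a ⋆ c ⋆ c ⋆ c ⋆ d ⋆ c ⋆ c) ⋆ f(a ⋆ (c ⋆ d) ⋆ (a ⋆ (a ⋆ d)) ⋆ g(a, d, c), f((d ⋆ (a ⋆ d)) ⋆ d, d ⋆ d ⋆ c, a ⋆ a ⋆ c ⋆ c), a ⋆ c ⋆ d ⋆ g(d, a, a) ⋆ (d ⋆ a) ⋆ c), d ⋆ d ⋆ c ⋆ h(c ⋆ a), d)  →  f(f(a ⋆ a ⋆ a ⋆ c ⋆ d ⋆ d ⋆ g(a, d, c), f(a ⋆ d ⋆ d ⋆ d, c ⋆ d ⋆ d, a ⋆ a ⋆ c ⋆ c), a ⋆ a ⋆ c ⋆ c ⋆ d ⋆ d ⋆ g(d, a, a)) ⋆ g(a ⋆ a ⋆ c ⋆ c ⋆ d ⋆ d ⋆ h(a), a ⋆ d ⋆ d ⋆ h(c), a ⋆ c ⋆ d ⋆ f(a, c, d)) ⋆ h(a ⋆ c ⋆ c ⋆ c ⋆ c ⋆ c ⋆ d), c ⋆ d ⋆ d ⋆ h(a ⋆ c), d)
  Order the arguments:  c ⋆ c ⋆ f(f(a ⋆ a ⋆ a ⋆ c ⋆ d ⋆ d ⋆ g(a, d, c), f(a ⋆ d ⋆ d ⋆ d, c ⋆ d ⋆ d, a ⋆ a ⋆ c ⋆ c), a ⋆ a ⋆ c ⋆ c ⋆ d ⋆ d ⋆ g(d, a, a)) ⋆ g(a ⋆ a ⋆ c ⋆ c ⋆ d ⋆ d ⋆ h(a), a ⋆ d ⋆ d ⋆ h(c), a ⋆ c ⋆ d ⋆ f(a, c, d)) ⋆ h(a ⋆ c ⋆ c ⋆ c ⋆ c ⋆ c ⋆ d), c ⋆ d ⋆ d ⋆ h(a ⋆ c), d)
  Rebuild:  g(c ⋆ c ⋆ f(f(a ⋆ a ⋆ a ⋆ c ⋆ d ⋆ d ⋆ g(a, d, c), f(a ⋆ d ⋆ d ⋆ d, c ⋆ d ⋆ d, a ⋆ a ⋆ c ⋆ c), a ⋆ a ⋆ c ⋆ c ⋆ d ⋆ d ⋆ g(d, a, a)) ⋆ g(a ⋆ a ⋆ c ⋆ c ⋆ d ⋆ d ⋆ h(a), a ⋆ d ⋆ d ⋆ h(c), a ⋆ c ⋆ d ⋆ f(a, c, d)) ⋆ h(a ⋆ c ⋆ c ⋆ c ⋆ c ⋆ c ⋆ d), c ⋆ d ⋆ d ⋆ h(a ⋆ c), d), a, c)
Right:  g(c ⋆ (f((h(a ⋆ c ⋆ c ⋆ c ⋆ (d ⋆ c) ⋆ c) ⋆ g(d ⋆ c ⋆ a ⋆ (c ⋆ (d ⋆ h(a))) ⋆ a, d ⋆ a ⋆ d ⋆ h(c), a ⋆ ((f(a, c, d) ⋆ d) ⋆ c))) ⋆ f(f(d ⋆ d ⋆ d ⋆ a, d ⋆ c ⋆ d, a ⋆ c ⋆ a ⋆ c), a ⋆ d ⋆ a ⋆ d ⋆ c ⋆ a ⋆ g(a, d, c), a ⋆ (c ⋆ d) ⋆ ((d ⋆ a) ⋆ (c ⋆ g(d, a, a)))), d ⋆ ((d ⋆ c) ⋆ h(a ⋆ c)), d) ⋆ c), a, c)
  Descend into:  c ⋆ (f((h(a ⋆ c ⋆ c ⋆ c ⋆ (d ⋆ c) ⋆ c) ⋆ g(d ⋆ c ⋆ a ⋆ (c ⋆ (d ⋆ h(a))) ⋆ a, d ⋆ a ⋆ d ⋆ h(c), a ⋆ ((f(a, c, d) ⋆ d) ⋆ c))) ⋆ f(f(d ⋆ d ⋆ d ⋆ a, d ⋆ c ⋆ d, a ⋆ c ⋆ a ⋆ c), a ⋆ d ⋆ a ⋆ d ⋆ c ⋆ a ⋆ g(a, d, c), a ⋆ (c ⋆ d) ⋆ ((d ⋆ a) ⋆ (c ⋆ g(d, a, a)))), d ⋆ ((d ⋆ c) ⋆ h(a ⋆ c)), d) ⋆ c)
  Flatten:  c ⋆ f((h(a ⋆ c ⋆ c ⋆ c ⋆ (d ⋆ c) ⋆ c) ⋆ g(d ⋆ c ⋆ a ⋆ (c ⋆ (d ⋆ h(a))) ⋆ a, d ⋆ a ⋆ d ⋆ h(c), a ⋆ ((f(a, c, d) ⋆ d) ⋆ c))) ⋆ f(f(d ⋆ d ⋆ d ⋆ a, d ⋆ c ⋆ d, a ⋆ c ⋆ a ⋆ c), a ⋆ d ⋆ a ⋆ d ⋆ c ⋆ a ⋆ g(a, d, c), a ⋆ (c ⋆ d) ⋆ ((d ⋆ a) ⋆ (c ⋆ g(d, a, a)))), d ⋆ ((d ⋆ c) ⋆ h(a ⋆ c)), d) ⋆ c
  Inside:  f((h(a ⋆ c ⋆ c ⋆ c ⋆ (d ⋆ c) ⋆ c) ⋆ g(d ⋆ c ⋆ a ⋆ (c ⋆ (d ⋆ h(a))) ⋆ a, d ⋆ a ⋆ d ⋆ h(c), a ⋆ ((f(a, c, d) ⋆ d) ⋆ c))) ⋆ f(f(d ⋆ d ⋆ d ⋆ a, d ⋆ c ⋆ d, a ⋆ c ⋆ a ⋆ c), a ⋆ d ⋆ a ⋆ d ⋆ c ⋆ a ⋆ g(a, d, c), a ⋆ (c ⋆ d) ⋆ ((d ⋆ a) ⋆ (c ⋆ g(d, a, a)))), d ⋆ ((d ⋆ c) ⋆ h(a ⋆ c)), d)  →  f(f(f(a ⋆ d ⋆ d ⋆ d, c ⋆ d ⋆ d, a ⋆ a ⋆ c ⋆ c), a ⋆ a ⋆ a ⋆ c ⋆ d ⋆ d ⋆ g(a, d, c), a ⋆ a ⋆ c ⋆ c ⋆ d ⋆ d ⋆ g(d, a, a)) ⋆ g(a ⋆ a ⋆ c ⋆ c ⋆ d ⋆ d ⋆ h(a), a ⋆ d ⋆ d ⋆ h(c), a ⋆ c ⋆ d ⋆ f(a, c, d)) ⋆ h(a ⋆ c ⋆ c ⋆ c ⋆ c ⋆ c ⋆ d), c ⋆ d ⋆ d ⋆ h(a ⋆ c), d)
  Sort arguments:  c ⋆ c ⋆ f(f(f(a ⋆ d ⋆ d ⋆ d, c ⋆ d ⋆ d, a ⋆ a ⋆ c ⋆ c), a ⋆ a ⋆ a ⋆ c ⋆ d ⋆ d ⋆ g(a, d, c), a ⋆ a ⋆ c ⋆ c ⋆ d ⋆ d ⋆ g(d, a, a)) ⋆ g(a ⋆ a ⋆ c ⋆ c ⋆ d ⋆ d ⋆ h(a), a ⋆ d ⋆ d ⋆ h(c), a ⋆ c ⋆ d ⋆ f(a, c, d)) ⋆ h(a ⋆ c ⋆ c ⋆ c ⋆ c ⋆ c ⋆ d), c ⋆ d ⋆ d ⋆ h(a ⋆ c), d)
  Reassemble:  g(c ⋆ c ⋆ f(f(f(a ⋆ d ⋆ d ⋆ d, c ⋆ d ⋆ d, a ⋆ a ⋆ c ⋆ c), a ⋆ a ⋆ a ⋆ c ⋆ d ⋆ d ⋆ g(a, d, c), a ⋆ a ⋆ c ⋆ c ⋆ d ⋆ d ⋆ g(d, a, a)) ⋆ g(a ⋆ a ⋆ c ⋆ c ⋆ d ⋆ d ⋆ h(a), a ⋆ d ⋆ d ⋆ h(c), a ⋆ c ⋆ d ⋆ f(a, c, d)) ⋆ h(a ⋆ c ⋆ c ⋆ c ⋆ c ⋆ c ⋆ d), c ⋆ d ⋆ d ⋆ h(a ⋆ c), d), a, c)

Answer: no — g(c ⋆ c ⋆ f(f(a ⋆ a ⋆ a ⋆ c ⋆ d ⋆ d ⋆ g(a, d, c), f(a ⋆ d ⋆ d ⋆ d, c ⋆ d ⋆ d, a ⋆ a ⋆ c ⋆ c), a ⋆ a ⋆ c ⋆ c ⋆ d ⋆ d ⋆ g(d, a, a)) ⋆ g(a ⋆ a ⋆ c ⋆ c ⋆ d ⋆ d ⋆ h(a), a ⋆ d ⋆ d ⋆ h(c), a ⋆ c ⋆ d ⋆ f(a, c, d)) ⋆ h(a ⋆ c ⋆ c ⋆ c ⋆ c ⋆ c ⋆ d), c ⋆ d ⋆ d ⋆ h(a ⋆ c), d), a, c) vs g(c ⋆ c ⋆ f(f(f(a ⋆ d ⋆ d ⋆ d, c ⋆ d ⋆ d, a ⋆ a ⋆ c ⋆ c), a ⋆ a ⋆ a ⋆ c ⋆ d ⋆ d ⋆ g(a, d, c), a ⋆ a ⋆ c ⋆ c ⋆ d ⋆ d ⋆ g(d, a, a)) ⋆ g(a ⋆ a ⋆ c ⋆ c ⋆ d ⋆ d ⋆ h(a), a ⋆ d ⋆ d ⋆ h(c), a ⋆ c ⋆ d ⋆ f(a, c, d)) ⋆ h(a ⋆ c ⋆ c ⋆ c ⋆ c ⋆ c ⋆ d), c ⋆ d ⋆ d ⋆ h(a ⋆ c), d), a, c)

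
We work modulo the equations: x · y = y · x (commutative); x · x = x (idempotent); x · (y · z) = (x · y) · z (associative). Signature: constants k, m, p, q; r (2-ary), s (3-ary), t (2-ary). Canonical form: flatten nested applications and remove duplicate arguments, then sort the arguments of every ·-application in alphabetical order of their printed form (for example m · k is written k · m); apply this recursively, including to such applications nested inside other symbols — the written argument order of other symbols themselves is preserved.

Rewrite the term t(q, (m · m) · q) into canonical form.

Focus inside:  (m · m) · q
Un-nest:  m · m · q
Drop duplicates:  drop duplicate m
Order the arguments:  m · q
Reassemble:  t(q, m · q)

Answer: t(q, m · q)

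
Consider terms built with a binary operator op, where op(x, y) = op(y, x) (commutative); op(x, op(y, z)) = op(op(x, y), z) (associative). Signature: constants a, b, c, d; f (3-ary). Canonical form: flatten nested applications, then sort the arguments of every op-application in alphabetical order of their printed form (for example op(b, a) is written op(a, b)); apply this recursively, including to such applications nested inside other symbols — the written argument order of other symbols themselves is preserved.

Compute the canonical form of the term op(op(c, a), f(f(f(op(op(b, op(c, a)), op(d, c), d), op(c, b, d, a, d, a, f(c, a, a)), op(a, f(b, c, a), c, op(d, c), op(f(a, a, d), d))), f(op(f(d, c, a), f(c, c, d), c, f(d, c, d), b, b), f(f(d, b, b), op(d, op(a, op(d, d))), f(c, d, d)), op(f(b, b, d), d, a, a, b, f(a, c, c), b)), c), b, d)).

Answer: op(a, c, f(f(f(op(a, b, c, c, d, d), op(a, a, b, c, d, d, f(c, a, a)), op(a, c, c, d, d, f(a, a, d), f(b, c, a))), f(op(b, b, c, f(c, c, d), f(d, c, a), f(d, c, d)), f(f(d, b, b), op(a, d, d, d), f(c, d, d)), op(a, a, b, b, d, f(a, c, c), f(b, b, d))), c), b, d))

Derivation:
Flatten:  op(c, a, f(f(f(op(op(b, op(c, a)), op(d, c), d), op(c, b, d, a, d, a, f(c, a, a)), op(a, f(b, c, a), c, op(d, c), op(f(a, a, d), d))), f(op(f(d, c, a), f(c, c, d), c, f(d, c, d), b, b), f(f(d, b, b), op(d, op(a, op(d, d))), f(c, d, d)), op(f(b, b, d), d, a, a, b, f(a, c, c), b)), c), b, d))
Canonicalize subterm:  f(f(f(op(op(b, op(c, a)), op(d, c), d), op(c, b, d, a, d, a, f(c, a, a)), op(a, f(b, c, a), c, op(d, c), op(f(a, a, d), d))), f(op(f(d, c, a), f(c, c, d), c, f(d, c, d), b, b), f(f(d, b, b), op(d, op(a, op(d, d))), f(c, d, d)), op(f(b, b, d), d, a, a, b, f(a, c, c), b)), c), b, d)  →  f(f(f(op(a, b, c, c, d, d), op(a, a, b, c, d, d, f(c, a, a)), op(a, c, c, d, d, f(a, a, d), f(b, c, a))), f(op(b, b, c, f(c, c, d), f(d, c, a), f(d, c, d)), f(f(d, b, b), op(a, d, d, d), f(c, d, d)), op(a, a, b, b, d, f(a, c, c), f(b, b, d))), c), b, d)
Order the arguments:  op(a, c, f(f(f(op(a, b, c, c, d, d), op(a, a, b, c, d, d, f(c, a, a)), op(a, c, c, d, d, f(a, a, d), f(b, c, a))), f(op(b, b, c, f(c, c, d), f(d, c, a), f(d, c, d)), f(f(d, b, b), op(a, d, d, d), f(c, d, d)), op(a, a, b, b, d, f(a, c, c), f(b, b, d))), c), b, d))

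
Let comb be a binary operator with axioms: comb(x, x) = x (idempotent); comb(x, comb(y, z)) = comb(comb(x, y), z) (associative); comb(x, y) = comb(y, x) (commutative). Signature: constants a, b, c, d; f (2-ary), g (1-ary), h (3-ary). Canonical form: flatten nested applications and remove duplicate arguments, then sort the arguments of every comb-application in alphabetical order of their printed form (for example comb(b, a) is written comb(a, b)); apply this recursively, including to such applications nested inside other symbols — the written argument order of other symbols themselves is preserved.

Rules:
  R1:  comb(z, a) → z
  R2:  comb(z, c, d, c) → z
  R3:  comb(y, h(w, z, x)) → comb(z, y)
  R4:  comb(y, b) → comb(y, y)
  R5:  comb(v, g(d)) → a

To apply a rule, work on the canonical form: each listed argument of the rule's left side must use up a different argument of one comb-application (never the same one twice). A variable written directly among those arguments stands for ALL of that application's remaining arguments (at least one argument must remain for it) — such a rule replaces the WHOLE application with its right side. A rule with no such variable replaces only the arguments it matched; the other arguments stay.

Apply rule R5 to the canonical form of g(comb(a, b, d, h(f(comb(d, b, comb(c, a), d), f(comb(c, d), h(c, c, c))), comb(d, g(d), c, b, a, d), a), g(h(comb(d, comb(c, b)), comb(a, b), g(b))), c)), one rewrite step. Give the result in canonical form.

Canonical form:  g(comb(a, b, c, d, g(h(comb(b, c, d), comb(a, b), g(b))), h(f(comb(a, b, c, d), f(comb(c, d), h(c, c, c))), comb(a, b, c, d, g(d)), a)))
Match R5:  consume g(d);  v := comb(a, b, c, d)
The variable takes the whole remainder — replace the entire application.
Result:  g(comb(a, b, c, d, g(h(comb(b, c, d), comb(a, b), g(b))), h(f(comb(a, b, c, d), f(comb(c, d), h(c, c, c))), a, a)))

Answer: g(comb(a, b, c, d, g(h(comb(b, c, d), comb(a, b), g(b))), h(f(comb(a, b, c, d), f(comb(c, d), h(c, c, c))), a, a)))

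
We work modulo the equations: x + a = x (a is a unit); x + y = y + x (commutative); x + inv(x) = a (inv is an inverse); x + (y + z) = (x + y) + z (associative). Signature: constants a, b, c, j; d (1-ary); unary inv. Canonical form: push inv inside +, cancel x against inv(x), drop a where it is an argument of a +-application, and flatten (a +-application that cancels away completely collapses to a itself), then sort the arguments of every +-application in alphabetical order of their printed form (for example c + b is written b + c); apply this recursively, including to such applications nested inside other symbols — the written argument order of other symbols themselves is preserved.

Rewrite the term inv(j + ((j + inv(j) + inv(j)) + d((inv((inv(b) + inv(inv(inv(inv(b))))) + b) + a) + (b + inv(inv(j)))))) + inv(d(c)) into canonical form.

Answer: inv(d(c)) + inv(d(j))

Derivation:
Push inv inside:  distribute inv over + and collapse double inv
Cancel inverse pairs:  j cancels
Collect:  inv(d(j)) + inv(d(c))
Sort:  inv(d(c)) + inv(d(j))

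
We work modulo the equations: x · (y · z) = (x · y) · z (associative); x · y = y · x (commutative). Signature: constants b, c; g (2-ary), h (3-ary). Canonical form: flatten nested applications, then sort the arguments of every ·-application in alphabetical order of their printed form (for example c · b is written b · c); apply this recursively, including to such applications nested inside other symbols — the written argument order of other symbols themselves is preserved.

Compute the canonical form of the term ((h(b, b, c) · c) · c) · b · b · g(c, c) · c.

Answer: b · b · c · c · c · g(c, c) · h(b, b, c)

Derivation:
Merge nested applications:  h(b, b, c) · c · c · b · b · g(c, c) · c
Sort arguments:  b · b · c · c · c · g(c, c) · h(b, b, c)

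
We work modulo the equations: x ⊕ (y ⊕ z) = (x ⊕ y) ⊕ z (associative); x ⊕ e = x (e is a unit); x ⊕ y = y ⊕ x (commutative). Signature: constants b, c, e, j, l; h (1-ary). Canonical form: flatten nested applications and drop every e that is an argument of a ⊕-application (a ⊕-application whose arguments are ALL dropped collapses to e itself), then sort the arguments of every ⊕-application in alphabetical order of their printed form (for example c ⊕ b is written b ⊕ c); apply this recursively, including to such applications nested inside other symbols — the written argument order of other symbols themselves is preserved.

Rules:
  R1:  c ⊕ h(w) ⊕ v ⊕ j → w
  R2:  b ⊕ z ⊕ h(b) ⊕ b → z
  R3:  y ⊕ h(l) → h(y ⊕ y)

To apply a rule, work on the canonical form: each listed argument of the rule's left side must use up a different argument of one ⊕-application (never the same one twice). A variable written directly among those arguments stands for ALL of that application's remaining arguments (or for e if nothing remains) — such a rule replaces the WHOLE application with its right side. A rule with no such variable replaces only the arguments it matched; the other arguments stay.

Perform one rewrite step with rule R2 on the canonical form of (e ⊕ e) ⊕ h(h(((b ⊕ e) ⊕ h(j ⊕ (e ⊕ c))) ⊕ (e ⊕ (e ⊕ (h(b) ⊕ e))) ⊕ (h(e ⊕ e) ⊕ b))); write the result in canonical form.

Answer: h(h(h(c ⊕ j) ⊕ h(e)))

Derivation:
Canonical form:  h(h(b ⊕ b ⊕ h(b) ⊕ h(c ⊕ j) ⊕ h(e)))
Apply R2:  consuming b, b, h(b);  z := h(c ⊕ j) ⊕ h(e)
The variable takes the whole remainder — replace the entire application.
New term:  h(h(h(c ⊕ j) ⊕ h(e)))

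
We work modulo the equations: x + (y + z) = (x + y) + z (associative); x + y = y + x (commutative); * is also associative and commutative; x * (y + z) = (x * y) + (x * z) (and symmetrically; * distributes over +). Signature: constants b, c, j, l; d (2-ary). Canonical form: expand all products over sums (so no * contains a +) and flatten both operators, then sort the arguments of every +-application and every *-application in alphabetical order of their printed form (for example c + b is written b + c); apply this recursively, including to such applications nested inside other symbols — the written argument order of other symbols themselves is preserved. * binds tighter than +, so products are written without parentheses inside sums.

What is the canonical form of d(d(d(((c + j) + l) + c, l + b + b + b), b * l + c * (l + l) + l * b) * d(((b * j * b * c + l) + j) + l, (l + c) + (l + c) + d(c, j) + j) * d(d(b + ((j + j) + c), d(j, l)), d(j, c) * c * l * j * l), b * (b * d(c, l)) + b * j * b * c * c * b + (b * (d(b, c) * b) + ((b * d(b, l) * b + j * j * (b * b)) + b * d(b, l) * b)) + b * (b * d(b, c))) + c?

Answer: c + d(d(b * b * c * j + j + l + l, c + c + d(c, j) + j + l + l) * d(d(b + c + j + j, d(j, l)), c * d(j, c) * j * l * l) * d(d(c + c + j + l, b + b + b + l), b * l + b * l + c * l + c * l), b * b * b * c * c * j + b * b * d(b, c) + b * b * d(b, c) + b * b * d(b, l) + b * b * d(b, l) + b * b * d(c, l) + b * b * j * j)

Derivation:
Expand:  d(d(b * b * c * j + j + l + l, c + c + d(c, j) + j + l + l) * d(d(b + c + j + j, d(j, l)), c * d(j, c) * j * l * l) * d(d(c + c + j + l, b + b + b + l), b * l + b * l + c * l + c * l), b * b * b * c * c * j + b * b * d(b, c) + b * b * d(b, c) + b * b * d(b, l) + b * b * d(b, l) + b * b * d(c, l) + b * b * j * j) + c
Order the arguments:  c + d(d(b * b * c * j + j + l + l, c + c + d(c, j) + j + l + l) * d(d(b + c + j + j, d(j, l)), c * d(j, c) * j * l * l) * d(d(c + c + j + l, b + b + b + l), b * l + b * l + c * l + c * l), b * b * b * c * c * j + b * b * d(b, c) + b * b * d(b, c) + b * b * d(b, l) + b * b * d(b, l) + b * b * d(c, l) + b * b * j * j)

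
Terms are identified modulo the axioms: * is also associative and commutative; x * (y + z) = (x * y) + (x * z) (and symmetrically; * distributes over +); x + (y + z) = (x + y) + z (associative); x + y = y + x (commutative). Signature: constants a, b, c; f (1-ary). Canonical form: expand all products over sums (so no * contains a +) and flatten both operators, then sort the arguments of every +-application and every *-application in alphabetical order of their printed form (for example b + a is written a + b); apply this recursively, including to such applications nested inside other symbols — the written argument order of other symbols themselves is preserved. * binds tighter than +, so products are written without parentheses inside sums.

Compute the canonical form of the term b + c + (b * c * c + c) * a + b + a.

Distribute:  b + c + a * b * c * c + a * c + b + a
Sort:  a + a * b * c * c + a * c + b + b + c

Answer: a + a * b * c * c + a * c + b + b + c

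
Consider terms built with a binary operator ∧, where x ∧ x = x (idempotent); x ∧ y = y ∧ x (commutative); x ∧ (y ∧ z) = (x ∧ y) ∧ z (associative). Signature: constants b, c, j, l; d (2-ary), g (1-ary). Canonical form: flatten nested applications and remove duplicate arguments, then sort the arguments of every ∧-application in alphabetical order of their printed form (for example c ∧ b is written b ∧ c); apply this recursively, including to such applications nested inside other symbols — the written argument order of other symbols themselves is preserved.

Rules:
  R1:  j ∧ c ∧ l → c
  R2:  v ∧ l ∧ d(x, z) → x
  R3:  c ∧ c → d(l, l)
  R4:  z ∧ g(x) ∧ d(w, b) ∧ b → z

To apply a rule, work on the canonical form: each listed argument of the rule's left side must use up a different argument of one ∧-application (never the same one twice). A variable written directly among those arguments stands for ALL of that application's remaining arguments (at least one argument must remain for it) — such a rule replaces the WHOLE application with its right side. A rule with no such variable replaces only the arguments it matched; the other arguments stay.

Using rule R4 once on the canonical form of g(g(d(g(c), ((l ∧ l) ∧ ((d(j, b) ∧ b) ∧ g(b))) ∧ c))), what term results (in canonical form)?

Answer: g(g(d(g(c), c ∧ l)))

Derivation:
Canonical form:  g(g(d(g(c), b ∧ c ∧ d(j, b) ∧ g(b) ∧ l)))
R4 matches:  uses b, d(j, b), g(b);  w := j, x := b, z := c ∧ l
The variable takes the whole remainder — replace the entire application.
Giving:  g(g(d(g(c), c ∧ l)))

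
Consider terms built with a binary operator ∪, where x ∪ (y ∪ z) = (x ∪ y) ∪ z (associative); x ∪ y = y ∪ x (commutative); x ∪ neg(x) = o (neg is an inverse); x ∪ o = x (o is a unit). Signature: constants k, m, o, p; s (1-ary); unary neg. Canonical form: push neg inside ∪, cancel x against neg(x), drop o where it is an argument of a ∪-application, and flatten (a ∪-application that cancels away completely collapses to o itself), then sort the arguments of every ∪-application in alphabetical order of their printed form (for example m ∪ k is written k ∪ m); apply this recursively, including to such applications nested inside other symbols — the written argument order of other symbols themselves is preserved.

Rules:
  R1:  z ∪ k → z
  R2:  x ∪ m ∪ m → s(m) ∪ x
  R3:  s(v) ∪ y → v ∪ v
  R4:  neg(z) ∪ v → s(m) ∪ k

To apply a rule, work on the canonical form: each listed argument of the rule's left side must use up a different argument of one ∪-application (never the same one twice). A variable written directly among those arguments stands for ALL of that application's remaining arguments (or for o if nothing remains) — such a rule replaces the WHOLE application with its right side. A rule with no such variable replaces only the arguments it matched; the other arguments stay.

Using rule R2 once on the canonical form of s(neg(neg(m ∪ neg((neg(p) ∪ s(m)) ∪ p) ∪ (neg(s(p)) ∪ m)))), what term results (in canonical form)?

Canonical form:  s(m ∪ m ∪ neg(s(m)) ∪ neg(s(p)))
Match R2:  consume m, m;  x := neg(s(m)) ∪ neg(s(p))
The variable takes the whole remainder — replace the entire application.
New term:  s(neg(s(p)))

Answer: s(neg(s(p)))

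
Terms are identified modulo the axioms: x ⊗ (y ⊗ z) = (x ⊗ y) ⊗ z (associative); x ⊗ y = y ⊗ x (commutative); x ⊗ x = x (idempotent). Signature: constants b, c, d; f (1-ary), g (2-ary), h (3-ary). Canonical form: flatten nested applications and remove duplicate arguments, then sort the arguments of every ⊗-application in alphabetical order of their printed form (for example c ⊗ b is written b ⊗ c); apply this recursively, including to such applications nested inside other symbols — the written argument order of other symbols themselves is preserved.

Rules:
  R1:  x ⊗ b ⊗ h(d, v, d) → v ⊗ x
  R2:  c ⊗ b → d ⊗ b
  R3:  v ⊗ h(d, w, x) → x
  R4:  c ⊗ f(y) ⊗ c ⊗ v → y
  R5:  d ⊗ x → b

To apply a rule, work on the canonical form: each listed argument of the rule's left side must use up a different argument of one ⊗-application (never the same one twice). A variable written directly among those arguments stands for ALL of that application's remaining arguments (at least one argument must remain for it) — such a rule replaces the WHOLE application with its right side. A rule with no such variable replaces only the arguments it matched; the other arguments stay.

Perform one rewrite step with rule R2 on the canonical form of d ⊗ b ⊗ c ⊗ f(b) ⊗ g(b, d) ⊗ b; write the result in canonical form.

Canonical form:  b ⊗ c ⊗ d ⊗ f(b) ⊗ g(b, d)
Apply R2:  consuming b, c
New term:  b ⊗ d ⊗ f(b) ⊗ g(b, d)

Answer: b ⊗ d ⊗ f(b) ⊗ g(b, d)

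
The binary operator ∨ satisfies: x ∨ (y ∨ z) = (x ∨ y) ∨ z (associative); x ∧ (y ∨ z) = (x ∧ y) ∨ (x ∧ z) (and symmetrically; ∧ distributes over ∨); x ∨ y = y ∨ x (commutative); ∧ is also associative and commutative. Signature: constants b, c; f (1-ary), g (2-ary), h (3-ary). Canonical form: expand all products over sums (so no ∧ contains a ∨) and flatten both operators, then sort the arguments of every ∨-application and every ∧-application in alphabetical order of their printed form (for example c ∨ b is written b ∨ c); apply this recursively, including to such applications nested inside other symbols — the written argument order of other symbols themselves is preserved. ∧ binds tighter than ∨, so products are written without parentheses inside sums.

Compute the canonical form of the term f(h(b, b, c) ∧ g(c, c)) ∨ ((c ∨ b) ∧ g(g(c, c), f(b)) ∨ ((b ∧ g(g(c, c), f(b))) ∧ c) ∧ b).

Expand:  f(g(c, c) ∧ h(b, b, c)) ∨ c ∧ g(g(c, c), f(b)) ∨ b ∧ g(g(c, c), f(b)) ∨ b ∧ b ∧ c ∧ g(g(c, c), f(b))
Sort:  b ∧ b ∧ c ∧ g(g(c, c), f(b)) ∨ b ∧ g(g(c, c), f(b)) ∨ c ∧ g(g(c, c), f(b)) ∨ f(g(c, c) ∧ h(b, b, c))

Answer: b ∧ b ∧ c ∧ g(g(c, c), f(b)) ∨ b ∧ g(g(c, c), f(b)) ∨ c ∧ g(g(c, c), f(b)) ∨ f(g(c, c) ∧ h(b, b, c))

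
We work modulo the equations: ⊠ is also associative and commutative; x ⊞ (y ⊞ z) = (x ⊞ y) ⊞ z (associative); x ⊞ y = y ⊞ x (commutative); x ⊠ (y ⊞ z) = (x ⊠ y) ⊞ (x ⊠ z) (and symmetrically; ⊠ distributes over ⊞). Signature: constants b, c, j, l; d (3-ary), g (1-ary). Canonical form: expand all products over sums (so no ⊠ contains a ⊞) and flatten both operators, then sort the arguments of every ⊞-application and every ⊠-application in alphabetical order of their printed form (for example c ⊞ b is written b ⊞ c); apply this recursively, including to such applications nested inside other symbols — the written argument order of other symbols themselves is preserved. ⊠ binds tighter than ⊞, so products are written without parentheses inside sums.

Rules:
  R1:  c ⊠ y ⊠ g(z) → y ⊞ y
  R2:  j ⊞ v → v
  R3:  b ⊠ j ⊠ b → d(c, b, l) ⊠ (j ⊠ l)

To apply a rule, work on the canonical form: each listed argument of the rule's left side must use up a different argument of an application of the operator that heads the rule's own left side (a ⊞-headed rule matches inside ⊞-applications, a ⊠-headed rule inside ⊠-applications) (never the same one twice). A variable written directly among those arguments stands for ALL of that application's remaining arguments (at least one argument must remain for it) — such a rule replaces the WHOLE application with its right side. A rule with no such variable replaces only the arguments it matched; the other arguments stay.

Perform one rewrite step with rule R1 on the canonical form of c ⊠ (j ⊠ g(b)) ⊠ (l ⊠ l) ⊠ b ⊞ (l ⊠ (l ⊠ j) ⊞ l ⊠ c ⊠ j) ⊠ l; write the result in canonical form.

Canonical form:  b ⊠ c ⊠ g(b) ⊠ j ⊠ l ⊠ l ⊞ c ⊠ j ⊠ l ⊠ l ⊞ j ⊠ l ⊠ l ⊠ l
Match R1:  consume c, g(b);  y := b ⊠ j ⊠ l ⊠ l, z := b
Every leftover argument binds to the variable; the entire application is replaced.
Result:  b ⊠ j ⊠ l ⊠ l ⊞ b ⊠ j ⊠ l ⊠ l ⊞ c ⊠ j ⊠ l ⊠ l ⊞ j ⊠ l ⊠ l ⊠ l

Answer: b ⊠ j ⊠ l ⊠ l ⊞ b ⊠ j ⊠ l ⊠ l ⊞ c ⊠ j ⊠ l ⊠ l ⊞ j ⊠ l ⊠ l ⊠ l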